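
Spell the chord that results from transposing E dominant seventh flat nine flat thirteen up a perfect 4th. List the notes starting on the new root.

A, C-sharp, E, G, B-flat, F

A perfect 4th up from E is A, so the new chord is A dominant seventh flat nine flat thirteen.
A — root
C-sharp — major 3rd
E — perfect 5th
G — minor 7th
B-flat — minor 9th
F — minor 13th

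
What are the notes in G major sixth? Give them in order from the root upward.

G, B, D, E

Root G, quality major sixth:
Root: G
Major 3rd (3rd): B
Perfect 5th (5th): D
Major 6th (6th): E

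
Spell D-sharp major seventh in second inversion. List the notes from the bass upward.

A#, C##, D#, F##

In root position, D-sharp major seventh is D#–F##–A#–C##.
Second inversion puts the fifth (A#) in the bass.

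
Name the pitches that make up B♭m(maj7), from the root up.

Root Bb, quality minor-major seventh:
- root: Bb
- minor 3rd: Db
- perfect 5th: F
- major 7th: A

Bb Db F A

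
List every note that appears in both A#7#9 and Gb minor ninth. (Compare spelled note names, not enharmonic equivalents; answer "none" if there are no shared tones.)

A#7#9: A# C## E# G# B##
Gb minor ninth: Gb Bbb Db Fb Ab
Common to both → none.

none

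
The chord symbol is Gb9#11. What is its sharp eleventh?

C

Gb9#11 is built on Gb; its 11th is an augmented 11th above the root.
A fourth above G uses the letter C, and the augmented 11th above Gb is C.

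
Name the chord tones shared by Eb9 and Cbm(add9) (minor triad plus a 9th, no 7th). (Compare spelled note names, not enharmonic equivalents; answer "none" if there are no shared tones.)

Db

Eb9: Eb G Bb Db F
Cbm(add9): Cb Ebb Gb Db
Common to both → Db.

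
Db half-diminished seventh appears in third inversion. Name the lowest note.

Cb

Db half-diminished seventh = Db–Fb–Abb–Cb. Third inversion → seventh in the bass = Cb.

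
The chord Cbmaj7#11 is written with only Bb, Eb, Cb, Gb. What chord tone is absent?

The full Cbmaj7#11 chord is Cb, Eb, Gb, Bb, F.
Comparing with the voicing, the augmented 11th (11th) — F — is absent.

F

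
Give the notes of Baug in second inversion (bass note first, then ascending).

In root position, Baug is B–D#–F##.
Second inversion puts the fifth (F##) in the bass.

F##  B  D#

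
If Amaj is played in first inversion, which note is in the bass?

Amaj in root position is A–C#–E.
First inversion places the third in the bass, which is C#.

C#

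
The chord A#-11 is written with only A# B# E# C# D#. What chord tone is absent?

A#-11 = A#, C#, E#, G#, B#, D#. The voicing lacks the 7th (minor 7th), G#.

G#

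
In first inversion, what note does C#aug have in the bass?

E#

C#aug = C#–E#–G##. First inversion → third in the bass = E#.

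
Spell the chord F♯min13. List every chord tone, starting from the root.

F#, A, C#, E, G#, B, D#

F♯min13 is a minor thirteenth built on F#.
F# — root
A — minor 3rd
C# — perfect 5th
E — minor 7th
G# — major 9th
B — perfect 11th
D# — major 13th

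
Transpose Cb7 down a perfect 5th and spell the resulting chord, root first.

A perfect 5th down from Cb is Fb, so the new chord is Fb dominant seventh.
root → Fb
3rd (major 3rd) → Ab
5th (perfect 5th) → Cb
7th (minor 7th) → Ebb

Fb  Ab  Cb  Ebb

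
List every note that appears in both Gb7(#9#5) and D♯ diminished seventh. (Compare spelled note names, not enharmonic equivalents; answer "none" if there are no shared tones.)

Gb7(#9#5) = G♭, B♭, D, F♭, A.
D♯ diminished seventh = D♯, F♯, A, C.
Shared: A.

A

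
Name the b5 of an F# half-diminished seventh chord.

C

F# half-diminished seventh is built on F♯; its 5th is a diminished 5th above the root.
A fifth above F uses the letter C, and the diminished 5th above F♯ is C.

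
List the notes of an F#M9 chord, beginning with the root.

F#, A#, C#, E#, G#

F#M9: major ninth on F#.
root → F#
3rd (major 3rd) → A#
5th (perfect 5th) → C#
7th (major 7th) → E#
9th (major 9th) → G#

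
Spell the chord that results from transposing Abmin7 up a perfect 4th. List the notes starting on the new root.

Transposed root: Ab → Db (perfect 4th up). So we spell Db minor seventh:
Db — root
Fb — minor 3rd
Ab — perfect 5th
Cb — minor 7th

Db, Fb, Ab, Cb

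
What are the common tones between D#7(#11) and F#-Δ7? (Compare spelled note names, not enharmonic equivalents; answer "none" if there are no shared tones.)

D#7(#11) = D#, F##, A#, C#, G##.
F#-Δ7 = F#, A, C#, E#.
Shared: C#.

C#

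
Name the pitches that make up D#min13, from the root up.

D#, F#, A#, C#, E#, G#, B#

D#min13 is a minor thirteenth built on D#.
root → D#
3rd (minor 3rd) → F#
5th (perfect 5th) → A#
7th (minor 7th) → C#
9th (major 9th) → E#
11th (perfect 11th) → G#
13th (major 13th) → B#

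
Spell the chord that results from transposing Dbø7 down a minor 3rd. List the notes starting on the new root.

Bb Db Fb Ab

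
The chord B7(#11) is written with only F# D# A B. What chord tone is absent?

The full B7(#11) chord is B, D#, F#, A, E#.
Comparing with the voicing, the augmented 11th (11th) — E# — is absent.

E#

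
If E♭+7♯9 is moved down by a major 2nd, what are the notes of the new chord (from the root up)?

Db – F – A – Cb – E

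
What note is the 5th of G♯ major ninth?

D♯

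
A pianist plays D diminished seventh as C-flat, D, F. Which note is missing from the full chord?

A-flat

The full D diminished seventh chord is D, F, A-flat, C-flat.
Comparing with the voicing, the diminished 5th (5th) — A-flat — is absent.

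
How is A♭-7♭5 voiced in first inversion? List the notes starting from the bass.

C♭, E𝄫, G♭, A♭

A♭-7♭5 = A♭–C♭–E𝄫–G♭; first inversion → third (C♭) lowest.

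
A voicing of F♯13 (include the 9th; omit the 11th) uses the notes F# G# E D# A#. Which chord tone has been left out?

F♯13 = F#, A#, C#, E, G#, D#. The voicing lacks the 5th (perfect 5th), C#.

C#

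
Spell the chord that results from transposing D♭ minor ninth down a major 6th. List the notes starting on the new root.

Fb  Abb  Cb  Ebb  Gb

A major 6th down from Db is Fb, so the new chord is Fb minor ninth.
root → Fb
3rd (minor 3rd) → Abb
5th (perfect 5th) → Cb
7th (minor 7th) → Ebb
9th (major 9th) → Gb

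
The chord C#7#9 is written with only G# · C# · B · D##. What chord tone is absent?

E#

The full C#7#9 chord is C#, E#, G#, B, D##.
Comparing with the voicing, the major 3rd (3rd) — E# — is absent.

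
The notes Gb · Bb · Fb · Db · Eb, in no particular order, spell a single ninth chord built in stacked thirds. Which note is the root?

Stacking in thirds gives Eb – Gb – Bb – Db – Fb, so Eb is the root — Eb minor seventh flat nine.

Eb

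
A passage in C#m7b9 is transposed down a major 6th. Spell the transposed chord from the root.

E, G, B, D, F

Transposed root: C# → E (major 6th down). So we spell E minor seventh flat nine:
Root: E
Minor 3rd (3rd): G
Perfect 5th (5th): B
Minor 7th (7th): D
Minor 9th (9th): F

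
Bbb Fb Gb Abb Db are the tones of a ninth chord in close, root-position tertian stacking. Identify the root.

Gb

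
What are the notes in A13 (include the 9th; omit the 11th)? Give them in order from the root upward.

A, C#, E, G, B, F#

Root A, quality dominant thirteenth:
root → A
3rd (major 3rd) → C#
5th (perfect 5th) → E
7th (minor 7th) → G
9th (major 9th) → B
13th (major 13th) → F#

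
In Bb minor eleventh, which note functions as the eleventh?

Eb

Bb minor eleventh is built on Bb; its 11th is a perfect 11th above the root.
A fourth above B uses the letter E, and the perfect 11th above Bb is Eb.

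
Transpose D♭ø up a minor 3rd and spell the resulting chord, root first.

Fb Abb Cbb Ebb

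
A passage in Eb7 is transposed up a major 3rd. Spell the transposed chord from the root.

A major 3rd up from Eb is G, so the new chord is G dominant seventh.
- root: G
- major 3rd: B
- perfect 5th: D
- minor 7th: F

G, B, D, F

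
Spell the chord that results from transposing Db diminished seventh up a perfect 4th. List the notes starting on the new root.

G-flat, B-double-flat, D-double-flat, F-double-flat

Transposed root: D-flat → G-flat (perfect 4th up). So we spell G-flat diminished seventh:
- root: G-flat
- minor 3rd: B-double-flat
- diminished 5th: D-double-flat
- diminished 7th: F-double-flat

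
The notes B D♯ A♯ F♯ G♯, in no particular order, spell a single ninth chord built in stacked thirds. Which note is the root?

Stacking in thirds gives G♯ – B – D♯ – F♯ – A♯, so G♯ is the root — G♯ minor ninth.

G♯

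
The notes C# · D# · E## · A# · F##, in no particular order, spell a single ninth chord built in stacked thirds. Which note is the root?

Arranged so that each adjacent pair is a third by letter name: D# – F## – A# – C# – E##.
The bottom of that stack, D#, is the root (this is D# dominant seventh sharp nine).

D#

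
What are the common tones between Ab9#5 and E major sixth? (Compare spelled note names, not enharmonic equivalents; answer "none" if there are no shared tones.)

E

Ab9#5 = Ab, C, E, Gb, Bb.
E major sixth = E, G#, B, C#.
Shared: E.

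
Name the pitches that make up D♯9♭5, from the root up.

D# – F## – A – C# – E#

D♯9♭5: dominant ninth flat five on D#.
Root: D#
Major 3rd (3rd): F##
Diminished 5th (5th): A
Minor 7th (7th): C#
Major 9th (9th): E#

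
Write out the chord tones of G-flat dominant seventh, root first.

G-flat dominant seventh is a dominant seventh built on Gb.
- root: Gb
- major 3rd: Bb
- perfect 5th: Db
- minor 7th: Fb

Gb – Bb – Db – Fb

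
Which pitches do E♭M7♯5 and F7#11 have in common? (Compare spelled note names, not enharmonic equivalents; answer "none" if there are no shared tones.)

E♭  B

E♭M7♯5 = E♭, G, B, D.
F7#11 = F, A, C, E♭, B.
Shared: E♭, B.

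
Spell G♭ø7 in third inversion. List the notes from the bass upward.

Fb, Gb, Bbb, Dbb

In root position, G♭ø7 is Gb–Bbb–Dbb–Fb.
Third inversion puts the seventh (Fb) in the bass.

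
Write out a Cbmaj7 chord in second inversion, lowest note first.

Cbmaj7 = Cb–Eb–Gb–Bb; second inversion → fifth (Gb) lowest.

Gb Bb Cb Eb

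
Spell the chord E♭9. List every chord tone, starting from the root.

E♭9 is a dominant ninth built on E♭.
- root: E♭
- major 3rd: G
- perfect 5th: B♭
- minor 7th: D♭
- major 9th: F

E♭, G, B♭, D♭, F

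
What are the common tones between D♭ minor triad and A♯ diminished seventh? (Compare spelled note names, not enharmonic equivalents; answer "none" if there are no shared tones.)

D♭ minor triad = D-flat, F-flat, A-flat.
A♯ diminished seventh = A-sharp, C-sharp, E, G.
Shared: none.

none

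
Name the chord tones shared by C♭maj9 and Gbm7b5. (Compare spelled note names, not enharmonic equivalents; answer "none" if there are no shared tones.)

Gb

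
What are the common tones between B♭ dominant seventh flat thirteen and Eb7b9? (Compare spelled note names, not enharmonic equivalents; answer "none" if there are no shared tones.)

B♭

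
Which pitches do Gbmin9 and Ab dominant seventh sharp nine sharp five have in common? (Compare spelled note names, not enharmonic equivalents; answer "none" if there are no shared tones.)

Gbmin9 = Gb, Bbb, Db, Fb, Ab.
Ab dominant seventh sharp nine sharp five = Ab, C, E, Gb, B.
Shared: Gb, Ab.

Gb, Ab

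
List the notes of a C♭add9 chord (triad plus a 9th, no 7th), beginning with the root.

C♭add9: added-ninth on Cb.
Root: Cb
Major 3rd (3rd): Eb
Perfect 5th (5th): Gb
Major 9th (9th): Db

Cb  Eb  Gb  Db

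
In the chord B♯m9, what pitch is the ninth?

Root of B♯m9 = B#. The 9th is a major 9th: B# up a major 9th → C##.

C##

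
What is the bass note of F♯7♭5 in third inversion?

E

F♯7♭5 in root position is F♯–A♯–C–E.
Third inversion places the seventh in the bass, which is E.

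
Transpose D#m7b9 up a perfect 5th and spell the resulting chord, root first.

A♯ – C♯ – E♯ – G♯ – B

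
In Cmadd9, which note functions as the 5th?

Root of Cmadd9 = C. The 5th is a perfect 5th: C up a perfect 5th → G.

G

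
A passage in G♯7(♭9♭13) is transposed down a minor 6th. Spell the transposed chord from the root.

G# down a minor 6th → B#. New chord: B# dominant seventh flat nine flat thirteen.
B# — root
D## — major 3rd
F## — perfect 5th
A# — minor 7th
C# — minor 9th
G# — minor 13th

B#  D##  F##  A#  C#  G#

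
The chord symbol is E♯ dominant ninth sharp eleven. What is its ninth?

F##

Root of E♯ dominant ninth sharp eleven = E#. The 9th is a major 9th: E# up a major 9th → F##.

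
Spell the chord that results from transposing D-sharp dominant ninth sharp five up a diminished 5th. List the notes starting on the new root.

A diminished 5th up from D# is A, so the new chord is A dominant ninth sharp five.
Root: A
Major 3rd (3rd): C#
Augmented 5th (5th): E#
Minor 7th (7th): G
Major 9th (9th): B

A  C#  E#  G  B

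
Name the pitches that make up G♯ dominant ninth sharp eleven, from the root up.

G#, B#, D#, F#, A#, C##

G♯ dominant ninth sharp eleven is a dominant ninth sharp eleven built on G#.
root → G#
3rd (major 3rd) → B#
5th (perfect 5th) → D#
7th (minor 7th) → F#
9th (major 9th) → A#
11th (augmented 11th) → C##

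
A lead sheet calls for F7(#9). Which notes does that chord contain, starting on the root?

F  A  C  Eb  G#

Root F, quality dominant seventh sharp nine:
- root: F
- major 3rd: A
- perfect 5th: C
- minor 7th: Eb
- augmented 9th: G#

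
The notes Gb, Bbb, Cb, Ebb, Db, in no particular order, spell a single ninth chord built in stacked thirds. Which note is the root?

Cb

Arranged so that each adjacent pair is a third by letter name: Cb – Ebb – Gb – Bbb – Db.
The bottom of that stack, Cb, is the root (this is Cb minor ninth).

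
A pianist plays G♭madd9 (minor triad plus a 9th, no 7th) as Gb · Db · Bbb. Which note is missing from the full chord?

Ab

G♭madd9 = Gb, Bbb, Db, Ab. The voicing lacks the 9th (major 9th), Ab.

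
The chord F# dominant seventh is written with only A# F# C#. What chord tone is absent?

The full F# dominant seventh chord is F#, A#, C#, E.
Comparing with the voicing, the minor 7th (7th) — E — is absent.

E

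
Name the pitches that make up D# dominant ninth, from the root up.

D-sharp F-double-sharp A-sharp C-sharp E-sharp

D# dominant ninth: dominant ninth on D-sharp.
- root: D-sharp
- major 3rd: F-double-sharp
- perfect 5th: A-sharp
- minor 7th: C-sharp
- major 9th: E-sharp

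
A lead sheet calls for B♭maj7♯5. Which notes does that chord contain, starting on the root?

B♭  D  F♯  A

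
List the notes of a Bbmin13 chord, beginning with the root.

Bbmin13 is a minor thirteenth built on B♭.
B♭ — root
D♭ — minor 3rd
F — perfect 5th
A♭ — minor 7th
C — major 9th
E♭ — perfect 11th
G — major 13th

B♭, D♭, F, A♭, C, E♭, G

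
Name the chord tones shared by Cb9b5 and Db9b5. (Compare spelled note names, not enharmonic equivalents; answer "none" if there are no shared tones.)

Cb  Eb  Db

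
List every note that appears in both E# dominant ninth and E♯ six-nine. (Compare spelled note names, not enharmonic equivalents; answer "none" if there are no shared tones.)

E# dominant ninth = E#, G##, B#, D#, F##.
E♯ six-nine = E#, G##, B#, C##, F##.
Shared: E#, G##, B#, F##.

E# – G## – B# – F##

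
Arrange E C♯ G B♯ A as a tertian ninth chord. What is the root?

A

Arranged so that each adjacent pair is a third by letter name: A – C♯ – E – G – B♯.
The bottom of that stack, A, is the root (this is A dominant seventh sharp nine).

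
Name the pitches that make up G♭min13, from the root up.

Gb, Bbb, Db, Fb, Ab, Cb, Eb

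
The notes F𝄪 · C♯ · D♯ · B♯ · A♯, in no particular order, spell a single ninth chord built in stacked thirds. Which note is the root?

Arranged so that each adjacent pair is a third by letter name: B♯ – D♯ – F𝄪 – A♯ – C♯.
The bottom of that stack, B♯, is the root (this is B♯ minor seventh flat nine).

B♯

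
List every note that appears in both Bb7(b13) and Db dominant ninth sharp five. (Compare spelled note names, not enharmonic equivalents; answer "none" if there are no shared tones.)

Bb7(b13): Bb D F Ab Gb
Db dominant ninth sharp five: Db F A Cb Eb
Common to both → F.

F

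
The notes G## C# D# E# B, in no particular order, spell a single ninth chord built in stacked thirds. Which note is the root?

Stacking in thirds gives C# – E# – G## – B – D#, so C# is the root — C# dominant ninth sharp five.

C#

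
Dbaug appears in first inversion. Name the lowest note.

Dbaug in root position is Db–F–A.
First inversion places the third in the bass, which is F.

F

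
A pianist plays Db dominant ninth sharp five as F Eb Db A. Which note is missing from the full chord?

Cb

Db dominant ninth sharp five = Db, F, A, Cb, Eb. The voicing lacks the 7th (minor 7th), Cb.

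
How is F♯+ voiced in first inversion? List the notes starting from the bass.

A#  C##  F#

In root position, F♯+ is F#–A#–C##.
First inversion puts the third (A#) in the bass.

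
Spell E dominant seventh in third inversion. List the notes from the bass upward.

D – E – G-sharp – B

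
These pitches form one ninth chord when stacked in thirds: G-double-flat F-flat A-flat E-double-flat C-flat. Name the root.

Stacking in thirds gives F-flat – A-flat – C-flat – E-double-flat – G-double-flat, so F-flat is the root — F-flat dominant seventh flat nine.

F-flat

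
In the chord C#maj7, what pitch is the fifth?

Root of C#maj7 = C#. The 5th is a perfect 5th: C# up a perfect 5th → G#.

G#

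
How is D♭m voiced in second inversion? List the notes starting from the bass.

Ab – Db – Fb

D♭m = Db–Fb–Ab; second inversion → fifth (Ab) lowest.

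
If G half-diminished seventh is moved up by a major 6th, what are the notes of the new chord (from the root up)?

G up a major 6th → E. New chord: E half-diminished seventh.
Root: E
Minor 3rd (3rd): G
Diminished 5th (5th): B-flat
Minor 7th (7th): D

E – G – B-flat – D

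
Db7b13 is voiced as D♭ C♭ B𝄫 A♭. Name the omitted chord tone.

The full Db7b13 chord is D♭, F, A♭, C♭, B𝄫.
Comparing with the voicing, the major 3rd (3rd) — F — is absent.

F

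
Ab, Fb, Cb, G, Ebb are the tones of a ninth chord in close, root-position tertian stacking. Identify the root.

Arranged so that each adjacent pair is a third by letter name: Fb – Ab – Cb – Ebb – G.
The bottom of that stack, Fb, is the root (this is Fb dominant seventh sharp nine).

Fb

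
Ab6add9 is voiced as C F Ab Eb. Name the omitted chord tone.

Ab6add9 = Ab, C, Eb, F, Bb. The voicing lacks the 9th (major 9th), Bb.

Bb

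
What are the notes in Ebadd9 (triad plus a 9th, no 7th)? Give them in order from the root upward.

Ebadd9 is an added-ninth built on Eb.
root → Eb
3rd (major 3rd) → G
5th (perfect 5th) → Bb
9th (major 9th) → F

Eb, G, Bb, F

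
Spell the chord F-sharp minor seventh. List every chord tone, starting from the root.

Root F#, quality minor seventh:
root → F#
3rd (minor 3rd) → A
5th (perfect 5th) → C#
7th (minor 7th) → E

F#, A, C#, E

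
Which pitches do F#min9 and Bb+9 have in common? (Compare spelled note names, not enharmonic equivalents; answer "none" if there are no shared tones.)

F#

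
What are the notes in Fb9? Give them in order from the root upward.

Fb9 is a dominant ninth built on Fb.
Fb — root
Ab — major 3rd
Cb — perfect 5th
Ebb — minor 7th
Gb — major 9th

Fb Ab Cb Ebb Gb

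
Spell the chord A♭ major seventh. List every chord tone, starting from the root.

A-flat  C  E-flat  G

A♭ major seventh is a major seventh built on A-flat.
- root: A-flat
- major 3rd: C
- perfect 5th: E-flat
- major 7th: G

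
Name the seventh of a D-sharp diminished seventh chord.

Root of D-sharp diminished seventh = D-sharp. The 7th is a diminished 7th: D-sharp up a diminished 7th → C.

C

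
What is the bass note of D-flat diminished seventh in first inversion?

F-flat

D-flat diminished seventh = D-flat–F-flat–A-double-flat–C-double-flat. First inversion → third in the bass = F-flat.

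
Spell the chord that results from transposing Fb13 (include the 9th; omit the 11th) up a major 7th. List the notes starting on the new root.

Transposed root: Fb → Eb (major 7th up). So we spell Eb dominant thirteenth:
Eb — root
G — major 3rd
Bb — perfect 5th
Db — minor 7th
F — major 9th
C — major 13th

Eb – G – Bb – Db – F – C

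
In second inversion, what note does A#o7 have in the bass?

E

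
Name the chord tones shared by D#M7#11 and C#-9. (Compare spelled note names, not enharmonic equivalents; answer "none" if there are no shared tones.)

D#M7#11: D# F## A# C## G##
C#-9: C# E G# B D#
Common to both → D#.

D#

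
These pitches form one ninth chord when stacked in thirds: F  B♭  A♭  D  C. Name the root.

Stacking in thirds gives B♭ – D – F – A♭ – C, so B♭ is the root — B♭ dominant ninth.

B♭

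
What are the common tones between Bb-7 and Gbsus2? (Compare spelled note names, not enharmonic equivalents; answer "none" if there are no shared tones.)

Db, Ab

Bb-7 = Bb, Db, F, Ab.
Gbsus2 = Gb, Ab, Db.
Shared: Db, Ab.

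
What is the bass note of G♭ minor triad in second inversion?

D-flat

G♭ minor triad = G-flat–B-double-flat–D-flat. Second inversion → fifth in the bass = D-flat.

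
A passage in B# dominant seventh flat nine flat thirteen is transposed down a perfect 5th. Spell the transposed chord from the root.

B# down a perfect 5th → E#. New chord: E# dominant seventh flat nine flat thirteen.
E# — root
G## — major 3rd
B# — perfect 5th
D# — minor 7th
F# — minor 9th
C# — minor 13th

E# G## B# D# F# C#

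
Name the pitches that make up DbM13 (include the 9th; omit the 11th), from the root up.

Db F Ab C Eb Bb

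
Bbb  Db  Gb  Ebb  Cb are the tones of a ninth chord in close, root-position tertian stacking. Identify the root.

Cb

Arranged so that each adjacent pair is a third by letter name: Cb – Ebb – Gb – Bbb – Db.
The bottom of that stack, Cb, is the root (this is Cb minor ninth).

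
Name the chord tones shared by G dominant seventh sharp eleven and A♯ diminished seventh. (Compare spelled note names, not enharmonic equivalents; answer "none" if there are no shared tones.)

G, C-sharp

G dominant seventh sharp eleven: G B D F C-sharp
A♯ diminished seventh: A-sharp C-sharp E G
Common to both → G, C-sharp.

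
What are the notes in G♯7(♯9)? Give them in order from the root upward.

G♯7(♯9) is a dominant seventh sharp nine built on G#.
root → G#
3rd (major 3rd) → B#
5th (perfect 5th) → D#
7th (minor 7th) → F#
9th (augmented 9th) → A##

G# – B# – D# – F# – A##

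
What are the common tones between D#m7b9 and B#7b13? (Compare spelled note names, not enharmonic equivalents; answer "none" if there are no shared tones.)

A#

D#m7b9: D# F# A# C# E
B#7b13: B# D## F## A# G#
Common to both → A#.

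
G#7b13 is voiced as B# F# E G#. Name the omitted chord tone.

The full G#7b13 chord is G#, B#, D#, F#, E.
Comparing with the voicing, the perfect 5th (5th) — D# — is absent.

D#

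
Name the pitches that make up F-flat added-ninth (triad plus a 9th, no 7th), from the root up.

F-flat, A-flat, C-flat, G-flat

Root F-flat, quality added-ninth:
- root: F-flat
- major 3rd: A-flat
- perfect 5th: C-flat
- major 9th: G-flat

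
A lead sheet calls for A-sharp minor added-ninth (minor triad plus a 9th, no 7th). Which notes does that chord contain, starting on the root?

A-sharp minor added-ninth is a minor added-ninth built on A#.
- root: A#
- minor 3rd: C#
- perfect 5th: E#
- major 9th: B#

A#, C#, E#, B#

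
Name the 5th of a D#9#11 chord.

A#

D#9#11 is built on D#; its 5th is a perfect 5th above the root.
A fifth above D uses the letter A, and the perfect 5th above D# is A#.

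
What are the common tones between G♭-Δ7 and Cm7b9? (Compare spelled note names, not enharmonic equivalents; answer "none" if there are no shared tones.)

D♭

G♭-Δ7 = G♭, B𝄫, D♭, F.
Cm7b9 = C, E♭, G, B♭, D♭.
Shared: D♭.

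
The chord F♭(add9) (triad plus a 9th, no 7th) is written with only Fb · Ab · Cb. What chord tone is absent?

The full F♭(add9) chord is Fb, Ab, Cb, Gb.
Comparing with the voicing, the major 9th (9th) — Gb — is absent.

Gb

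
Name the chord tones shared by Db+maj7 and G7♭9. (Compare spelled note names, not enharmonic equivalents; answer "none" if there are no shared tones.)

F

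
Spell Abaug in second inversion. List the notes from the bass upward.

E A♭ C

In root position, Abaug is A♭–C–E.
Second inversion puts the fifth (E) in the bass.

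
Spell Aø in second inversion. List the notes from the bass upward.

Aø = A–C–Eb–G; second inversion → fifth (Eb) lowest.

Eb G A C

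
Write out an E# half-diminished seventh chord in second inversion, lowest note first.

B D-sharp E-sharp G-sharp

E# half-diminished seventh = E-sharp–G-sharp–B–D-sharp; second inversion → fifth (B) lowest.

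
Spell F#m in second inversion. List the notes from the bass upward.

C#, F#, A

F#m = F#–A–C#; second inversion → fifth (C#) lowest.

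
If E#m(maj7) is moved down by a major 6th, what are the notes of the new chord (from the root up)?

A major 6th down from E# is G#, so the new chord is G# minor-major seventh.
Root: G#
Minor 3rd (3rd): B
Perfect 5th (5th): D#
Major 7th (7th): F##

G#, B, D#, F##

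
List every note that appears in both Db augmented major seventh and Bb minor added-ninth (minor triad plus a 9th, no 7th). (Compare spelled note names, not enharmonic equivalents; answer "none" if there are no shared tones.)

D-flat, F, C

Db augmented major seventh: D-flat F A C
Bb minor added-ninth: B-flat D-flat F C
Common to both → D-flat, F, C.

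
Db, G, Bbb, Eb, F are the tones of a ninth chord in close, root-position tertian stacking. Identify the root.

Eb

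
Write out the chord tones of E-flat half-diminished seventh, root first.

Eb Gb Bbb Db

Root Eb, quality half-diminished seventh:
Eb — root
Gb — minor 3rd
Bbb — diminished 5th
Db — minor 7th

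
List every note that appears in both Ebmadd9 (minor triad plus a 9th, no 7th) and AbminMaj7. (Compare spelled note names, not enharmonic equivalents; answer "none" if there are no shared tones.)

Eb

Ebmadd9: Eb Gb Bb F
AbminMaj7: Ab Cb Eb G
Common to both → Eb.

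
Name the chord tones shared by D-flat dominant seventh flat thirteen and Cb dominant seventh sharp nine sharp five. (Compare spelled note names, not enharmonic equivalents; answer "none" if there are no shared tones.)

D-flat dominant seventh flat thirteen: D-flat F A-flat C-flat B-double-flat
Cb dominant seventh sharp nine sharp five: C-flat E-flat G B-double-flat D
Common to both → C-flat, B-double-flat.

C-flat  B-double-flat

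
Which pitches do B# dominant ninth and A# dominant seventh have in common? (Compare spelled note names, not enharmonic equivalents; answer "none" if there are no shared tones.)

A# – C##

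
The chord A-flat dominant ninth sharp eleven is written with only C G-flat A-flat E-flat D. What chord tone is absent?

A-flat dominant ninth sharp eleven = A-flat, C, E-flat, G-flat, B-flat, D. The voicing lacks the 9th (major 9th), B-flat.

B-flat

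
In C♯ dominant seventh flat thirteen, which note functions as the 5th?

Root of C♯ dominant seventh flat thirteen = C#. The 5th is a perfect 5th: C# up a perfect 5th → G#.

G#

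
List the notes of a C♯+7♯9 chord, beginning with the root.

C#, E#, G##, B, D##

C♯+7♯9: dominant seventh sharp nine sharp five on C#.
C# — root
E# — major 3rd
G## — augmented 5th
B — minor 7th
D## — augmented 9th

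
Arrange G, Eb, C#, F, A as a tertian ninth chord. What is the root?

Stacking in thirds gives F – A – C# – Eb – G, so F is the root — F dominant ninth sharp five.

F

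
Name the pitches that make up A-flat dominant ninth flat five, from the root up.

A-flat dominant ninth flat five is a dominant ninth flat five built on A-flat.
- root: A-flat
- major 3rd: C
- diminished 5th: E-double-flat
- minor 7th: G-flat
- major 9th: B-flat

A-flat C E-double-flat G-flat B-flat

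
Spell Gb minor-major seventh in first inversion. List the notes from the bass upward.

Bbb, Db, F, Gb

In root position, Gb minor-major seventh is Gb–Bbb–Db–F.
First inversion puts the third (Bbb) in the bass.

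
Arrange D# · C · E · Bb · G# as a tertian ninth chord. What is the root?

C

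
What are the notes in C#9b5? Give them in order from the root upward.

C#9b5 is a dominant ninth flat five built on C#.
- root: C#
- major 3rd: E#
- diminished 5th: G
- minor 7th: B
- major 9th: D#

C# – E# – G – B – D#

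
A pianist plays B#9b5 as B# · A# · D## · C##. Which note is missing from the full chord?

B#9b5 = B#, D##, F#, A#, C##. The voicing lacks the 5th (diminished 5th), F#.

F#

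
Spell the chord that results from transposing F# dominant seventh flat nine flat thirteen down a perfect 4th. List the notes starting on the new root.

F# down a perfect 4th → C#. New chord: C# dominant seventh flat nine flat thirteen.
C# — root
E# — major 3rd
G# — perfect 5th
B — minor 7th
D — minor 9th
A — minor 13th

C#, E#, G#, B, D, A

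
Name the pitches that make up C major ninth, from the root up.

C – E – G – B – D

C major ninth is a major ninth built on C.
Root: C
Major 3rd (3rd): E
Perfect 5th (5th): G
Major 7th (7th): B
Major 9th (9th): D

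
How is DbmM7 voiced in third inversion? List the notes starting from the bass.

C – Db – Fb – Ab

In root position, DbmM7 is Db–Fb–Ab–C.
Third inversion puts the seventh (C) in the bass.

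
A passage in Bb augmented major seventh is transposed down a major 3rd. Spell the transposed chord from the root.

A major 3rd down from B-flat is G-flat, so the new chord is G-flat augmented major seventh.
root → G-flat
3rd (major 3rd) → B-flat
5th (augmented 5th) → D
7th (major 7th) → F

G-flat, B-flat, D, F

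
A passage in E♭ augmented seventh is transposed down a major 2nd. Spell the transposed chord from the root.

E-flat down a major 2nd → D-flat. New chord: D-flat augmented seventh.
Root: D-flat
Major 3rd (3rd): F
Augmented 5th (5th): A
Minor 7th (7th): C-flat

D-flat – F – A – C-flat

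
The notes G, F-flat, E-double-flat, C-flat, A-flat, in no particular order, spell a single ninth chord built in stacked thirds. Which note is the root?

F-flat

Arranged so that each adjacent pair is a third by letter name: F-flat – A-flat – C-flat – E-double-flat – G.
The bottom of that stack, F-flat, is the root (this is F-flat dominant seventh sharp nine).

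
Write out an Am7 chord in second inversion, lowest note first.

E  G  A  C

In root position, Am7 is A–C–E–G.
Second inversion puts the fifth (E) in the bass.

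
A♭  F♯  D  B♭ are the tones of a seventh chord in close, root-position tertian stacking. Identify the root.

Arranged so that each adjacent pair is a third by letter name: B♭ – D – F♯ – A♭.
The bottom of that stack, B♭, is the root (this is B♭ augmented seventh).

B♭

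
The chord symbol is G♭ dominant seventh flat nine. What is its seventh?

F-flat

G♭ dominant seventh flat nine is built on G-flat; its 7th is a minor 7th above the root.
A seventh above G uses the letter F, and the minor 7th above G-flat is F-flat.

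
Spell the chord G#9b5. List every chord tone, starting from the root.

G#  B#  D  F#  A#

Root G#, quality dominant ninth flat five:
G# — root
B# — major 3rd
D — diminished 5th
F# — minor 7th
A# — major 9th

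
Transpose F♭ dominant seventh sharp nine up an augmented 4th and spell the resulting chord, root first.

B-flat – D – F – A-flat – C-sharp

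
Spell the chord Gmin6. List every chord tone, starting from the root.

G  B♭  D  E

Gmin6: minor sixth on G.
- root: G
- minor 3rd: B♭
- perfect 5th: D
- major 6th: E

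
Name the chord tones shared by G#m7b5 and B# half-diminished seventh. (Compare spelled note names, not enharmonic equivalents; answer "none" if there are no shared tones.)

F#

G#m7b5: G# B D F#
B# half-diminished seventh: B# D# F# A#
Common to both → F#.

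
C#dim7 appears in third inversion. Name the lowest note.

Bb

C#dim7 = C#–E–G–Bb. Third inversion → seventh in the bass = Bb.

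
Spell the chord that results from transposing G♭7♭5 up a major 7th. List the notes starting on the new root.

F, A, Cb, Eb

A major 7th up from Gb is F, so the new chord is F dominant seventh flat five.
F — root
A — major 3rd
Cb — diminished 5th
Eb — minor 7th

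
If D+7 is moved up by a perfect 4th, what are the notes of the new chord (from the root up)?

G B D# F

D up a perfect 4th → G. New chord: G augmented seventh.
- root: G
- major 3rd: B
- augmented 5th: D#
- minor 7th: F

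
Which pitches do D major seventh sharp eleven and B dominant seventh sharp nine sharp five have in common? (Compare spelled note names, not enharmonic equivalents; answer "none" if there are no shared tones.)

A

D major seventh sharp eleven = D, F-sharp, A, C-sharp, G-sharp.
B dominant seventh sharp nine sharp five = B, D-sharp, F-double-sharp, A, C-double-sharp.
Shared: A.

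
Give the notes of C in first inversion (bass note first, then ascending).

In root position, C is C–E–G.
First inversion puts the third (E) in the bass.

E, G, C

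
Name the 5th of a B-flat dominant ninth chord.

B-flat dominant ninth is built on B-flat; its 5th is a perfect 5th above the root.
A fifth above B uses the letter F, and the perfect 5th above B-flat is F.

F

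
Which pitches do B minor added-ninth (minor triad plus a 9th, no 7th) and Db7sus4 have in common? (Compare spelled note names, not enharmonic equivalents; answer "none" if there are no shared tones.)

B minor added-ninth: B D F# C#
Db7sus4: Db Gb Ab Cb
Common to both → none.

none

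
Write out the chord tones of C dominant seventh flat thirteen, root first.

C – E – G – B-flat – A-flat

C dominant seventh flat thirteen is a dominant seventh flat thirteen built on C.
C — root
E — major 3rd
G — perfect 5th
B-flat — minor 7th
A-flat — minor 13th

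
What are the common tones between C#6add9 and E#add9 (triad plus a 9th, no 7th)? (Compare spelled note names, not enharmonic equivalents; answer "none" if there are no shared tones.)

E#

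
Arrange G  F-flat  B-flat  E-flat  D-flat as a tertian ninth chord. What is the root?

Stacking in thirds gives E-flat – G – B-flat – D-flat – F-flat, so E-flat is the root — E-flat dominant seventh flat nine.

E-flat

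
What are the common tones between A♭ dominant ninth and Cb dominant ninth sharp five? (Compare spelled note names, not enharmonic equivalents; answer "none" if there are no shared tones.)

E-flat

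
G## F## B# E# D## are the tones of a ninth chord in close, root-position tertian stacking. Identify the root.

E#

Stacking in thirds gives E# – G## – B# – D## – F##, so E# is the root — E# major ninth.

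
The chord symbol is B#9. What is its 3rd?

D𝄪

B#9 is built on B♯; its 3rd is a major 3rd above the root.
A third above B uses the letter D, and the major 3rd above B♯ is D𝄪.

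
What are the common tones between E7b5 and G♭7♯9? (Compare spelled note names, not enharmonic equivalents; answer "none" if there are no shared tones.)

E7b5: E G# Bb D
G♭7♯9: Gb Bb Db Fb A
Common to both → Bb.

Bb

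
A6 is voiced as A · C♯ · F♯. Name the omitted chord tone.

A6 = A, C♯, E, F♯. The voicing lacks the 5th (perfect 5th), E.

E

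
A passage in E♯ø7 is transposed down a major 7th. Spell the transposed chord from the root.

E# down a major 7th → F#. New chord: F# half-diminished seventh.
- root: F#
- minor 3rd: A
- diminished 5th: C
- minor 7th: E

F# A C E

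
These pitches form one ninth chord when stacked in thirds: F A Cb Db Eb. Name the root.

Db

Arranged so that each adjacent pair is a third by letter name: Db – F – A – Cb – Eb.
The bottom of that stack, Db, is the root (this is Db dominant ninth sharp five).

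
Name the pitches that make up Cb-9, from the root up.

Root C♭, quality minor ninth:
- root: C♭
- minor 3rd: E𝄫
- perfect 5th: G♭
- minor 7th: B𝄫
- major 9th: D♭

C♭, E𝄫, G♭, B𝄫, D♭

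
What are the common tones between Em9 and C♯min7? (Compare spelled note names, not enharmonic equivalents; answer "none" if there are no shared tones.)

Em9 = E, G, B, D, F#.
C♯min7 = C#, E, G#, B.
Shared: E, B.

E, B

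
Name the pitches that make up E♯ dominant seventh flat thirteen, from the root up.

E♯ dominant seventh flat thirteen: dominant seventh flat thirteen on E-sharp.
root → E-sharp
3rd (major 3rd) → G-double-sharp
5th (perfect 5th) → B-sharp
7th (minor 7th) → D-sharp
13th (minor 13th) → C-sharp

E-sharp G-double-sharp B-sharp D-sharp C-sharp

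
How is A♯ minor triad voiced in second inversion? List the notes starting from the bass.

In root position, A♯ minor triad is A-sharp–C-sharp–E-sharp.
Second inversion puts the fifth (E-sharp) in the bass.

E-sharp, A-sharp, C-sharp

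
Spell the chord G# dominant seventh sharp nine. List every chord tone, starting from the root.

G-sharp – B-sharp – D-sharp – F-sharp – A-double-sharp

Root G-sharp, quality dominant seventh sharp nine:
G-sharp — root
B-sharp — major 3rd
D-sharp — perfect 5th
F-sharp — minor 7th
A-double-sharp — augmented 9th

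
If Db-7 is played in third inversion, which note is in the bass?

C♭

Db-7 in root position is D♭–F♭–A♭–C♭.
Third inversion places the seventh in the bass, which is C♭.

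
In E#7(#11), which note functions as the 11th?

A##

Root of E#7(#11) = E#. The 11th is an augmented 11th: E# up an augmented 11th → A##.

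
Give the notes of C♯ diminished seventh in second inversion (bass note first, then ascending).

G, B-flat, C-sharp, E

In root position, C♯ diminished seventh is C-sharp–E–G–B-flat.
Second inversion puts the fifth (G) in the bass.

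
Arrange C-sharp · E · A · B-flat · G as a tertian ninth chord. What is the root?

A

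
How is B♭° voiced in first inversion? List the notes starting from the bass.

B♭° = Bb–Db–Fb; first inversion → third (Db) lowest.

Db Fb Bb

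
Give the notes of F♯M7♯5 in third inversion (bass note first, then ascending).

In root position, F♯M7♯5 is F♯–A♯–C𝄪–E♯.
Third inversion puts the seventh (E♯) in the bass.

E♯ F♯ A♯ C𝄪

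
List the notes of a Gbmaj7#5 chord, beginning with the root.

Root G♭, quality augmented major seventh:
- root: G♭
- major 3rd: B♭
- augmented 5th: D
- major 7th: F

G♭, B♭, D, F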